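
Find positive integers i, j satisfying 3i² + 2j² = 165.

Try small values of i and check whether (165 - 3i²)/2 is a perfect square.
i = 1: 3·1² = 3, so 2j² = 165 - 3 = 162, giving j² = 81, j = 9.
Check: 3·1² + 2·9² = 3 + 162 = 165 ✓

i = 1, j = 9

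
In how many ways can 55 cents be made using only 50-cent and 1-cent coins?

We need non-negative integers (x, y) with 50x + 1y = 55.
For each x from 0 to 1, check if (55 - 50x) is a non-negative multiple of 1.
Solutions (x, y): (0,55), (1,5)
Count: 2

2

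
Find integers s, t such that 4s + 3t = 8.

Step 1: Check solvability.
gcd(4, 3) = 1
Since 1 divides 8, solutions exist.

Step 2: Apply extended Euclidean algorithm to find gcd.
We find integers such that 4*x0 + 3*y0 = 1

Step 3: Scale the particular solution.
Multiply by 8/1 = 8:
s = 8, t = -8

Step 4: Verify.
4*(8) + 3*(-8) = 8 = 8 ✓

s = 8, t = -8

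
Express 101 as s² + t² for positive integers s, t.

We need to find integers s, t > 0 such that s² + t² = 101.
Trying s = 1: t² = 101 - 1² = 101 - 1 = 100
t = 10
Check: 1² + 10² = 1 + 100 = 101 ✓

101 = 1² + 10²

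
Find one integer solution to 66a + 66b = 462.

Step 1: Check solvability.
gcd(66, 66) = 66
Since 66 divides 462, solutions exist.

Step 2: Apply extended Euclidean algorithm to find gcd.
We find integers such that 66*x0 + 66*y0 = 66

Step 3: Scale the particular solution.
Multiply by 462/66 = 7:
a = 0, b = 7

Step 4: Verify.
66*(0) + 66*(7) = 462 = 462 ✓

a = 0, b = 7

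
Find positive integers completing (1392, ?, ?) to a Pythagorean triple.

We need the other leg and hypotenuse such that 1392² + x² = c².
Take x = 265, c = 1417: 1392² + 265² = 1937664 + 70225 = 2007889 = 1417² ✓
Triple: (265, 1392, 1417)

(265, 1392, 1417)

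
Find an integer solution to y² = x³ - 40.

Try small integer x values and check whether x³ - 40 is a perfect square.
x = 14: x³ - 40 = 14³ - 40 = 2744 - 40 = 2704
Is 2704 a perfect square? 52² = 2704 ✓
So (x, y) = (14, 52) is a solution.

x = 14, y = 52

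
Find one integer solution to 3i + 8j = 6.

Step 1: Check solvability.
gcd(3, 8) = 1
Since 1 divides 6, solutions exist.

Step 2: Apply extended Euclidean algorithm to find gcd.
We find integers such that 3*x0 + 8*y0 = 1

Step 3: Scale the particular solution.
Multiply by 6/1 = 6:
i = 18, j = -6

Step 4: Verify.
3*(18) + 8*(-6) = 6 = 6 ✓

i = 18, j = -6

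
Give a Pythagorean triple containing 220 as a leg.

We need the other leg and hypotenuse such that 220² + x² = c².
Take x = 21, c = 221: 220² + 21² = 48400 + 441 = 48841 = 221² ✓
Triple: (21, 220, 221)

(21, 220, 221)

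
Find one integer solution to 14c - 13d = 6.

Step 1: Check solvability.
gcd(14, 13) = 1
Since 1 divides 6, solutions exist.

Step 2: Apply extended Euclidean algorithm to find gcd.
We find integers such that 14*x0 + 13*y0 = 1

Step 3: Scale the particular solution.
Multiply by 6/1 = 6:
c = 6, d = 6

Step 4: Verify.
14*(6) - 13*(6) = 6 = 6 ✓

c = 6, d = 6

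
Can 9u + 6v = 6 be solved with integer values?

Step 1: Compute gcd(9, 6).
gcd(9, 6) = 3

Step 2: Check divisibility.
Does 3 divide 6? 6 = 3 x 2, so yes.

By the theorem on linear Diophantine equations, 9u + 6v = 6 has integer solutions if and only if gcd(9, 6) divides 6. Since 3 | 6, solutions exist.

Yes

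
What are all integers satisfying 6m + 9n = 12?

Step 1: Compute gcd(6, 9) = 3.
Since 3 divides 12, solutions exist.

Step 2: Find a particular solution using extended Euclidean algorithm.
We get m₀ = -4, n₀ = 4.
Check: 6*-4 + 9*4 = 12 = 12 ✓

Step 3: Write the general solution.
m = -4 + (9/3)t = -4 + 3t
n = 4 - (6/3)t = 4 - 2t
for any integer t.

m = -4 + 3t, n = 4 - 2t for integer t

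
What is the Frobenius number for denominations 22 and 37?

For two coprime denominations a and b, the Frobenius number (largest value not representable as a non-negative combination) is ab - a - b.
Here gcd(22, 37) = 1, so they are coprime.
F(22, 37) = 22·37 - 22 - 37 = 814 - 59 = 755

755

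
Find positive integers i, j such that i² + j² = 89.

Search for i with 89 - i² a perfect square.
i = 5: 89 - 5² = 89 - 25 = 64 = 8² ✓
So i = 5, j = 8.

i = 5, j = 8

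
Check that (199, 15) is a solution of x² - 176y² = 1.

Compute x² = 199² = 39601
Compute 176y² = 176·15² = 176·225 = 39600
x² - 176y² = 39601 - 39600 = 1
Since this equals 1, (199, 15) is a solution.

Yes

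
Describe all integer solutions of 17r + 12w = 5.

Step 1: Compute gcd(17, 12) = 1.
Since 1 divides 5, solutions exist.

Step 2: Find a particular solution using extended Euclidean algorithm.
We get r₀ = 25, w₀ = -35.
Check: 17*25 + 12*-35 = 5 = 5 ✓

Step 3: Write the general solution.
r = 25 + (12/1)t = 25 + 12t
w = -35 - (17/1)t = -35 - 17t
for any integer t.

r = 25 + 12t, w = -35 - 17t for integer t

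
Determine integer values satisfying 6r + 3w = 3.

Step 1: Check solvability.
gcd(6, 3) = 3
Since 3 divides 3, solutions exist.

Step 2: Apply extended Euclidean algorithm to find gcd.
We find integers such that 6*x0 + 3*y0 = 3

Step 3: Scale the particular solution.
Multiply by 3/3 = 1:
r = 0, w = 1

Step 4: Verify.
6*(0) + 3*(1) = 3 = 3 ✓

r = 0, w = 1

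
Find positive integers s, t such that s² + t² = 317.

Search for s with 317 - s² a perfect square.
s = 11: 317 - 11² = 317 - 121 = 196 = 14² ✓
So s = 11, t = 14.

s = 11, t = 14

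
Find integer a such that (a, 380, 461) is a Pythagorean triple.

a² = c² - b² = 461² - 380² = 212521 - 144400 = 68121
a = sqrt(68121) = 261

261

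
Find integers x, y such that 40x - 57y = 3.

Step 1: Check solvability.
gcd(40, 57) = 1
Since 1 divides 3, solutions exist.

Step 2: Apply extended Euclidean algorithm to find gcd.
We find integers such that 40*x0 + 57*y0 = 1

Step 3: Scale the particular solution.
Multiply by 3/1 = 3:
x = 30, y = 21

Step 4: Verify.
40*(30) - 57*(21) = 3 = 3 ✓

x = 30, y = 21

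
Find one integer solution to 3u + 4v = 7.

Step 1: Check solvability.
gcd(3, 4) = 1
Since 1 divides 7, solutions exist.

Step 2: Apply extended Euclidean algorithm to find gcd.
We find integers such that 3*x0 + 4*y0 = 1

Step 3: Scale the particular solution.
Multiply by 7/1 = 7:
u = -7, v = 7

Step 4: Verify.
3*(-7) + 4*(7) = 7 = 7 ✓

u = -7, v = 7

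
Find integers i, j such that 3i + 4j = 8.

Step 1: Check solvability.
gcd(3, 4) = 1
Since 1 divides 8, solutions exist.

Step 2: Apply extended Euclidean algorithm to find gcd.
We find integers such that 3*x0 + 4*y0 = 1

Step 3: Scale the particular solution.
Multiply by 8/1 = 8:
i = -8, j = 8

Step 4: Verify.
3*(-8) + 4*(8) = 8 = 8 ✓

i = -8, j = 8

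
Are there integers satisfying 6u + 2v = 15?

Step 1: Compute gcd(6, 2).
gcd(6, 2) = 2

Step 2: Check divisibility.
Does 2 divide 15? 15 = 2 x 7 + 1, so no.

By the theorem on linear Diophantine equations, 6u + 2v = 15 has integer solutions if and only if gcd(6, 2) divides 15. Since 2 does not divide 15, no solutions exist.

No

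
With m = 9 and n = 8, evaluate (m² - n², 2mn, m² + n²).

a = m² - n² = 81 - 64 = 17
b = 2mn = 2·9·8 = 144
c = m² + n² = 81 + 64 = 145
Verify: 17² + 144² = 289 + 20736 = 21025 = 145² ✓

(17, 144, 145)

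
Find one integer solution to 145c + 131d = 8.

Step 1: Check solvability.
gcd(145, 131) = 1
Since 1 divides 8, solutions exist.

Step 2: Apply extended Euclidean algorithm to find gcd.
We find integers such that 145*x0 + 131*y0 = 1

Step 3: Scale the particular solution.
Multiply by 8/1 = 8:
c = -224, d = 248

Step 4: Verify.
145*(-224) + 131*(248) = 8 = 8 ✓

c = -224, d = 248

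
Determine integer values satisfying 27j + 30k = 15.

Step 1: Check solvability.
gcd(27, 30) = 3
Since 3 divides 15, solutions exist.

Step 2: Apply extended Euclidean algorithm to find gcd.
We find integers such that 27*x0 + 30*y0 = 3

Step 3: Scale the particular solution.
Multiply by 15/3 = 5:
j = -5, k = 5

Step 4: Verify.
27*(-5) + 30*(5) = 15 = 15 ✓

j = -5, k = 5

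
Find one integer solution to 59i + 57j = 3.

Step 1: Check solvability.
gcd(59, 57) = 1
Since 1 divides 3, solutions exist.

Step 2: Apply extended Euclidean algorithm to find gcd.
We find integers such that 59*x0 + 57*y0 = 1

Step 3: Scale the particular solution.
Multiply by 3/1 = 3:
i = -84, j = 87

Step 4: Verify.
59*(-84) + 57*(87) = 3 = 3 ✓

i = -84, j = 87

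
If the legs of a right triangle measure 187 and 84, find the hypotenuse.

c² = a² + b² = 187² + 84² = 34969 + 7056 = 42025
c = 205

205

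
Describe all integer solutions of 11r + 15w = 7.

Step 1: Compute gcd(11, 15) = 1.
Since 1 divides 7, solutions exist.

Step 2: Find a particular solution using extended Euclidean algorithm.
We get r₀ = -28, w₀ = 21.
Check: 11*-28 + 15*21 = 7 = 7 ✓

Step 3: Write the general solution.
r = -28 + (15/1)t = -28 + 15t
w = 21 - (11/1)t = 21 - 11t
for any integer t.

r = -28 + 15t, w = 21 - 11t for integer t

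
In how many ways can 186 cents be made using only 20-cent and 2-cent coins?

We need non-negative integers (x, y) with 20x + 2y = 186.
For each x from 0 to 9, check if (186 - 20x) is a non-negative multiple of 2.
Solutions (x, y): (0,93), (1,83), (2,73), (3,63), ...
Count: 10

10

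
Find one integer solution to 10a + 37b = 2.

Step 1: Check solvability.
gcd(10, 37) = 1
Since 1 divides 2, solutions exist.

Step 2: Apply extended Euclidean algorithm to find gcd.
We find integers such that 10*x0 + 37*y0 = 1

Step 3: Scale the particular solution.
Multiply by 2/1 = 2:
a = -22, b = 6

Step 4: Verify.
10*(-22) + 37*(6) = 2 = 2 ✓

a = -22, b = 6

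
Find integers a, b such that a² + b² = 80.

We need to find integers a, b > 0 such that a² + b² = 80.
Trying a = 4: b² = 80 - 4² = 80 - 16 = 64
b = 8
Check: 4² + 8² = 16 + 64 = 80 ✓

80 = 4² + 8²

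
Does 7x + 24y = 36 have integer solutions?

Step 1: Compute gcd(7, 24).
gcd(7, 24) = 1

Step 2: Check divisibility.
Does 1 divide 36? 36 = 1 x 36, so yes.

By the theorem on linear Diophantine equations, 7x + 24y = 36 has integer solutions if and only if gcd(7, 24) divides 36. Since 1 | 36, solutions exist.

Yes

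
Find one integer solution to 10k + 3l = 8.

Step 1: Check solvability.
gcd(10, 3) = 1
Since 1 divides 8, solutions exist.

Step 2: Apply extended Euclidean algorithm to find gcd.
We find integers such that 10*x0 + 3*y0 = 1

Step 3: Scale the particular solution.
Multiply by 8/1 = 8:
k = 8, l = -24

Step 4: Verify.
10*(8) + 3*(-24) = 8 = 8 ✓

k = 8, l = -24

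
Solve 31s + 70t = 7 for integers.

Step 1: Check solvability.
gcd(31, 70) = 1
Since 1 divides 7, solutions exist.

Step 2: Apply extended Euclidean algorithm to find gcd.
We find integers such that 31*x0 + 70*y0 = 1

Step 3: Scale the particular solution.
Multiply by 7/1 = 7:
s = -63, t = 28

Step 4: Verify.
31*(-63) + 70*(28) = 7 = 7 ✓

s = -63, t = 28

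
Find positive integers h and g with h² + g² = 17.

We need to find integers h, g > 0 such that h² + g² = 17.
Trying h = 1: g² = 17 - 1² = 17 - 1 = 16
g = 4
Check: 1² + 4² = 1 + 16 = 17 ✓

17 = 1² + 4²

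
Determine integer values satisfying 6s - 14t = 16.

Step 1: Check solvability.
gcd(6, 14) = 2
Since 2 divides 16, solutions exist.

Step 2: Apply extended Euclidean algorithm to find gcd.
We find integers such that 6*x0 + 14*y0 = 2

Step 3: Scale the particular solution.
Multiply by 16/2 = 8:
s = -16, t = -8

Step 4: Verify.
6*(-16) - 14*(-8) = 16 = 16 ✓

s = -16, t = -8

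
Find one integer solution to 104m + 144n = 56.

Step 1: Check solvability.
gcd(104, 144) = 8
Since 8 divides 56, solutions exist.

Step 2: Apply extended Euclidean algorithm to find gcd.
We find integers such that 104*x0 + 144*y0 = 8

Step 3: Scale the particular solution.
Multiply by 56/8 = 7:
m = 49, n = -35

Step 4: Verify.
104*(49) + 144*(-35) = 56 = 56 ✓

m = 49, n = -35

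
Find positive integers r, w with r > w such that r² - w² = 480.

Factor: r² - w² = (r+w)(r-w) = 480.
We need two factors of 480 with the same parity.
Use r+w = 240 and r-w = 2 (product 240·2 = 480).
Adding: 2r = 242, so r = 121.
Subtracting: 2w = 238, so w = 119.
Check: 121² - 119² = 14641 - 14161 = 480 ✓

r = 121, w = 119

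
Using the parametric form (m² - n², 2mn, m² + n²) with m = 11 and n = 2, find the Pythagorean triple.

a = m² - n² = 121 - 4 = 117
b = 2mn = 2·11·2 = 44
c = m² + n² = 121 + 4 = 125
Verify: 117² + 44² = 13689 + 1936 = 15625 = 125² ✓

(117, 44, 125)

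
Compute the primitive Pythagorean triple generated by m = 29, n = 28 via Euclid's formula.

a = m² - n² = 29² - 28² = 841 - 784 = 57
b = 2mn = 2·29·28 = 1624
c = m² + n² = 841 + 784 = 1625
Verify: 57² + 1624² = 3249 + 2637376 = 2640625 = 1625² ✓

(57, 1624, 1625)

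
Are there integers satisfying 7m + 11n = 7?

Step 1: Compute gcd(7, 11).
gcd(7, 11) = 1

Step 2: Check divisibility.
Does 1 divide 7? 7 = 1 x 7, so yes.

By the theorem on linear Diophantine equations, 7m + 11n = 7 has integer solutions if and only if gcd(7, 11) divides 7. Since 1 | 7, solutions exist.

Yes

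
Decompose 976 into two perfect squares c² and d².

We need to find integers c, d > 0 such that c² + d² = 976.
Trying c = 20: d² = 976 - 20² = 976 - 400 = 576
d = 24
Check: 20² + 24² = 400 + 576 = 976 ✓

976 = 20² + 24²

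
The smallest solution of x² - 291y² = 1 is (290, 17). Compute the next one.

Solutions to x² - Dy² = 1 are generated by powers of (x₀ + y₀√D).
The next solution satisfies x₁ + y₁√291 = (x₀ + y₀√291)², giving:
x₁ = x₀² + 291y₀² = 290² + 291·17² = 84100 + 84099 = 168199
y₁ = 2x₀y₀ = 2·290·17 = 9860

Verify: 168199² - 291·9860² = 28290903601 - 28290903600 = 1 ✓

x = 168199, y = 9860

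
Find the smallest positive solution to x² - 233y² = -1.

We need x² = 233y² - 1. Try successive y:
y = 1: x² = 233·1² - 1 = 232, not a perfect square
y = 2: x² = 233·2² - 1 = 931, not a perfect square
y = 3: x² = 233·3² - 1 = 2096, not a perfect square
...
y = 1517: x² = 233·1517² - 1 = 536200336 = 23156² ✓
Check: 23156² - 233·1517² = 536200336 - 536200337 = -1 ✓

x = 23156, y = 1517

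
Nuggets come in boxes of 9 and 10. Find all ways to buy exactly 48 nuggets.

We need non-negative integers (x, y) with 9x + 10y = 48.
For each x in 0..5, check if 48 - 9x is a non-negative multiple of 10.
x = 2: 10y = 30, y = 3 ✓

(2 boxes of 9, 3 boxes of 10)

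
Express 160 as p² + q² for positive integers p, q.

We need to find integers p, q > 0 such that p² + q² = 160.
Trying p = 4: q² = 160 - 4² = 160 - 16 = 144
q = 12
Check: 4² + 12² = 16 + 144 = 160 ✓

160 = 4² + 12²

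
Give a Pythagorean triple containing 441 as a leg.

We need the other leg and hypotenuse such that 441² + x² = c².
Take x = 1160, c = 1241: 441² + 1160² = 194481 + 1345600 = 1540081 = 1241² ✓
Triple: (441, 1160, 1241)

(441, 1160, 1241)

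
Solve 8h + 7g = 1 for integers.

Step 1: Check solvability.
gcd(8, 7) = 1
Since 1 divides 1, solutions exist.

Step 2: Apply extended Euclidean algorithm to find gcd.
We find integers such that 8*x0 + 7*y0 = 1

Step 3: Scale the particular solution.
Multiply by 1/1 = 1:
h = 1, g = -1

Step 4: Verify.
8*(1) + 7*(-1) = 1 = 1 ✓

h = 1, g = -1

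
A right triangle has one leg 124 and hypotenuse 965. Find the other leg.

a² = c² - b² = 931225 - 15376 = 915849
a = 957

957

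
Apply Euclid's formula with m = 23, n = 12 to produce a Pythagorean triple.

a = m² - n² = 23² - 12² = 529 - 144 = 385
b = 2mn = 2·23·12 = 552
c = m² + n² = 529 + 144 = 673
Verify: 385² + 552² = 148225 + 304704 = 452929 = 673² ✓

(385, 552, 673)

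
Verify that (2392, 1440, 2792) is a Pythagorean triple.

Compute a² + b² = 2392² + 1440² = 5721664 + 2073600 = 7795264
Compute c² = 2792² = 7795264
Since 7795264 = 7795264, confirmed.

Yes, it is a Pythagorean triple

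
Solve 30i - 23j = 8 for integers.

Step 1: Check solvability.
gcd(30, 23) = 1
Since 1 divides 8, solutions exist.

Step 2: Apply extended Euclidean algorithm to find gcd.
We find integers such that 30*x0 + 23*y0 = 1

Step 3: Scale the particular solution.
Multiply by 8/1 = 8:
i = 80, j = 104

Step 4: Verify.
30*(80) - 23*(104) = 8 = 8 ✓

i = 80, j = 104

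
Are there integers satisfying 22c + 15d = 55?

Step 1: Compute gcd(22, 15).
gcd(22, 15) = 1

Step 2: Check divisibility.
Does 1 divide 55? 55 = 1 x 55, so yes.

By the theorem on linear Diophantine equations, 22c + 15d = 55 has integer solutions if and only if gcd(22, 15) divides 55. Since 1 | 55, solutions exist.

Yes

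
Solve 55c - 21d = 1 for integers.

Step 1: Check solvability.
gcd(55, 21) = 1
Since 1 divides 1, solutions exist.

Step 2: Apply extended Euclidean algorithm to find gcd.
We find integers such that 55*x0 + 21*y0 = 1

Step 3: Scale the particular solution.
Multiply by 1/1 = 1:
c = -8, d = -21

Step 4: Verify.
55*(-8) - 21*(-21) = 1 = 1 ✓

c = -8, d = -21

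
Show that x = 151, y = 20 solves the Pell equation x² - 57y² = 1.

Compute x² = 151² = 22801
Compute 57y² = 57·20² = 57·400 = 22800
x² - 57y² = 22801 - 22800 = 1
Since this equals 1, (151, 20) is a solution.

Yes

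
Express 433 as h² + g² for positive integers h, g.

We need to find integers h, g > 0 such that h² + g² = 433.
Trying h = 12: g² = 433 - 12² = 433 - 144 = 289
g = 17
Check: 12² + 17² = 144 + 289 = 433 ✓

433 = 12² + 17²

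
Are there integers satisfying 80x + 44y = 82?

Step 1: Compute gcd(80, 44).
gcd(80, 44) = 4

Step 2: Check divisibility.
Does 4 divide 82? 82 = 4 x 20 + 2, so no.

By the theorem on linear Diophantine equations, 80x + 44y = 82 has integer solutions if and only if gcd(80, 44) divides 82. Since 4 does not divide 82, no solutions exist.

No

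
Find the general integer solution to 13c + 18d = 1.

Step 1: Compute gcd(13, 18) = 1.
Since 1 divides 1, solutions exist.

Step 2: Find a particular solution using extended Euclidean algorithm.
We get c₀ = 7, d₀ = -5.
Check: 13*7 + 18*-5 = 1 = 1 ✓

Step 3: Write the general solution.
c = 7 + (18/1)t = 7 + 18t
d = -5 - (13/1)t = -5 - 13t
for any integer t.

c = 7 + 18t, d = -5 - 13t for integer t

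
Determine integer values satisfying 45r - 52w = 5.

Step 1: Check solvability.
gcd(45, 52) = 1
Since 1 divides 5, solutions exist.

Step 2: Apply extended Euclidean algorithm to find gcd.
We find integers such that 45*x0 + 52*y0 = 1

Step 3: Scale the particular solution.
Multiply by 5/1 = 5:
r = -75, w = -65

Step 4: Verify.
45*(-75) - 52*(-65) = 5 = 5 ✓

r = -75, w = -65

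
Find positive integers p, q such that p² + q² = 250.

Search for p with 250 - p² a perfect square.
p = 5: 250 - 5² = 250 - 25 = 225 = 15² ✓
So p = 5, q = 15.

p = 5, q = 15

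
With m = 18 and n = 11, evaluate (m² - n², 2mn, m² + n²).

a = m² - n² = 324 - 121 = 203
b = 2mn = 2·18·11 = 396
c = m² + n² = 324 + 121 = 445
Verify: 203² + 396² = 41209 + 156816 = 198025 = 445² ✓

(203, 396, 445)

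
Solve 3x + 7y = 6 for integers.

Step 1: Check solvability.
gcd(3, 7) = 1
Since 1 divides 6, solutions exist.

Step 2: Apply extended Euclidean algorithm to find gcd.
We find integers such that 3*x0 + 7*y0 = 1

Step 3: Scale the particular solution.
Multiply by 6/1 = 6:
x = -12, y = 6

Step 4: Verify.
3*(-12) + 7*(6) = 6 = 6 ✓

x = -12, y = 6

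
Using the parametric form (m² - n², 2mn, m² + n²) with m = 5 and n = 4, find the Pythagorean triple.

a = m² - n² = 5² - 4² = 25 - 16 = 9
b = 2mn = 2·5·4 = 40
c = m² + n² = 25 + 16 = 41
Verify: 9² + 40² = 81 + 1600 = 1681 = 41² ✓

(9, 40, 41)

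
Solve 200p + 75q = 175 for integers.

Step 1: Check solvability.
gcd(200, 75) = 25
Since 25 divides 175, solutions exist.

Step 2: Apply extended Euclidean algorithm to find gcd.
We find integers such that 200*x0 + 75*y0 = 25

Step 3: Scale the particular solution.
Multiply by 175/25 = 7:
p = -7, q = 21

Step 4: Verify.
200*(-7) + 75*(21) = 175 = 175 ✓

p = -7, q = 21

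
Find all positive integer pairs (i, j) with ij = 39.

The positive divisors of 39 are: 1, 3, 13, 39.
Each divisor d gives the pair (d, 39/d):
(1, 39), (3, 13), (13, 3), (39, 1)

(1, 39), (3, 13), (13, 3), (39, 1)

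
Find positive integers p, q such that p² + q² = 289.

Search for p with 289 - p² a perfect square.
p = 8: 289 - 8² = 289 - 64 = 225 = 15² ✓
So p = 8, q = 15.

p = 8, q = 15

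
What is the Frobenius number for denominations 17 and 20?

For two coprime denominations a and b, the Frobenius number (largest value not representable as a non-negative combination) is ab - a - b.
Here gcd(17, 20) = 1, so they are coprime.
F(17, 20) = 17·20 - 17 - 20 = 340 - 37 = 303

303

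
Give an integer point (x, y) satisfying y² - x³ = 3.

Try small integer x values and check whether x³ + 3 is a perfect square.
x = 1: x³ + 3 = 1³ + 3 = 1 + 3 = 4
Is 4 a perfect square? 2² = 4 ✓
So (x, y) = (1, -2) is a solution.

x = 1, y = -2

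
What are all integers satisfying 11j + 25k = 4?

Step 1: Compute gcd(11, 25) = 1.
Since 1 divides 4, solutions exist.

Step 2: Find a particular solution using extended Euclidean algorithm.
We get j₀ = -36, k₀ = 16.
Check: 11*-36 + 25*16 = 4 = 4 ✓

Step 3: Write the general solution.
j = -36 + (25/1)t = -36 + 25t
k = 16 - (11/1)t = 16 - 11t
for any integer t.

j = -36 + 25t, k = 16 - 11t for integer t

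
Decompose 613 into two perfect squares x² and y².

We need to find integers x, y > 0 such that x² + y² = 613.
Trying x = 17: y² = 613 - 17² = 613 - 289 = 324
y = 18
Check: 17² + 18² = 289 + 324 = 613 ✓

613 = 17² + 18²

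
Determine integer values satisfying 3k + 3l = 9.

Step 1: Check solvability.
gcd(3, 3) = 3
Since 3 divides 9, solutions exist.

Step 2: Apply extended Euclidean algorithm to find gcd.
We find integers such that 3*x0 + 3*y0 = 3

Step 3: Scale the particular solution.
Multiply by 9/3 = 3:
k = 0, l = 3

Step 4: Verify.
3*(0) + 3*(3) = 9 = 9 ✓

k = 0, l = 3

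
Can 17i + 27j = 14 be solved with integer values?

Step 1: Compute gcd(17, 27).
gcd(17, 27) = 1

Step 2: Check divisibility.
Does 1 divide 14? 14 = 1 x 14, so yes.

By the theorem on linear Diophantine equations, 17i + 27j = 14 has integer solutions if and only if gcd(17, 27) divides 14. Since 1 | 14, solutions exist.

Yes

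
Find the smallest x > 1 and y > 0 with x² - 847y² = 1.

We seek the smallest positive integers (x, y) with x² - 847y² = 1, i.e., x² = 847y² + 1.
Try successive y values:
y = 1: x² = 847·1² + 1 = 848, not a perfect square
y = 2: x² = 847·2² + 1 = 3389, not a perfect square
y = 3: x² = 847·3² + 1 = 7624, not a perfect square
... continuing the search (or via continued fractions) ...
y = 281520: x² = 847·281520² + 1 = 67127723308801, x = 8193151 ✓

Verify: 8193151² - 847·281520² = 67127723308801 - 67127723308800 = 1 ✓

x = 8193151, y = 281520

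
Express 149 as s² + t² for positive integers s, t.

We need to find integers s, t > 0 such that s² + t² = 149.
Trying s = 7: t² = 149 - 7² = 149 - 49 = 100
t = 10
Check: 7² + 10² = 49 + 100 = 149 ✓

149 = 7² + 10²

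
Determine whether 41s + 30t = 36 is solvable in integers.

Step 1: Compute gcd(41, 30).
gcd(41, 30) = 1

Step 2: Check divisibility.
Does 1 divide 36? 36 = 1 x 36, so yes.

By the theorem on linear Diophantine equations, 41s + 30t = 36 has integer solutions if and only if gcd(41, 30) divides 36. Since 1 | 36, solutions exist.

Yes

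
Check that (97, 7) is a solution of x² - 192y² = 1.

Compute x² = 97² = 9409
Compute 192y² = 192·7² = 192·49 = 9408
x² - 192y² = 9409 - 9408 = 1
Since this equals 1, (97, 7) is a solution.

Yes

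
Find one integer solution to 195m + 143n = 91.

Step 1: Check solvability.
gcd(195, 143) = 13
Since 13 divides 91, solutions exist.

Step 2: Apply extended Euclidean algorithm to find gcd.
We find integers such that 195*x0 + 143*y0 = 13

Step 3: Scale the particular solution.
Multiply by 91/13 = 7:
m = 21, n = -28

Step 4: Verify.
195*(21) + 143*(-28) = 91 = 91 ✓

m = 21, n = -28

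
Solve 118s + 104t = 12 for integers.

Step 1: Check solvability.
gcd(118, 104) = 2
Since 2 divides 12, solutions exist.

Step 2: Apply extended Euclidean algorithm to find gcd.
We find integers such that 118*x0 + 104*y0 = 2

Step 3: Scale the particular solution.
Multiply by 12/2 = 6:
s = 90, t = -102

Step 4: Verify.
118*(90) + 104*(-102) = 12 = 12 ✓

s = 90, t = -102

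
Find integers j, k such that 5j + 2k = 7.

Step 1: Check solvability.
gcd(5, 2) = 1
Since 1 divides 7, solutions exist.

Step 2: Apply extended Euclidean algorithm to find gcd.
We find integers such that 5*x0 + 2*y0 = 1

Step 3: Scale the particular solution.
Multiply by 7/1 = 7:
j = 7, k = -14

Step 4: Verify.
5*(7) + 2*(-14) = 7 = 7 ✓

j = 7, k = -14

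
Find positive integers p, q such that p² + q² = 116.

Search for p with 116 - p² a perfect square.
p = 4: 116 - 4² = 116 - 16 = 100 = 10² ✓
So p = 4, q = 10.

p = 4, q = 10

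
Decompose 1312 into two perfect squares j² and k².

We need to find integers j, k > 0 such that j² + k² = 1312.
Trying j = 4: k² = 1312 - 4² = 1312 - 16 = 1296
k = 36
Check: 4² + 36² = 16 + 1296 = 1312 ✓

1312 = 4² + 36²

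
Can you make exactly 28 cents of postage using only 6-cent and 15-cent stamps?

We need non-negative x, y with 6x + 15y = 28.
gcd(6, 15) = 3, and 3 does not divide 28.
No integer solutions exist, so certainly no non-negative ones.

No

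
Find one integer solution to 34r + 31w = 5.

Step 1: Check solvability.
gcd(34, 31) = 1
Since 1 divides 5, solutions exist.

Step 2: Apply extended Euclidean algorithm to find gcd.
We find integers such that 34*x0 + 31*y0 = 1

Step 3: Scale the particular solution.
Multiply by 5/1 = 5:
r = -50, w = 55

Step 4: Verify.
34*(-50) + 31*(55) = 5 = 5 ✓

r = -50, w = 55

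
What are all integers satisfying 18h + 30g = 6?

Step 1: Compute gcd(18, 30) = 6.
Since 6 divides 6, solutions exist.

Step 2: Find a particular solution using extended Euclidean algorithm.
We get h₀ = 2, g₀ = -1.
Check: 18*2 + 30*-1 = 6 = 6 ✓

Step 3: Write the general solution.
h = 2 + (30/6)t = 2 + 5t
g = -1 - (18/6)t = -1 - 3t
for any integer t.

h = 2 + 5t, g = -1 - 3t for integer t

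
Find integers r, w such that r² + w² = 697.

We need to find integers r, w > 0 such that r² + w² = 697.
Trying r = 11: w² = 697 - 11² = 697 - 121 = 576
w = 24
Check: 11² + 24² = 121 + 576 = 697 ✓

697 = 11² + 24²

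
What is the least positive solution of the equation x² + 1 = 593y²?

We need x² = 593y² - 1. Try successive y:
y = 1: x² = 593·1² - 1 = 592, not a perfect square
y = 2: x² = 593·2² - 1 = 2371, not a perfect square
y = 3: x² = 593·3² - 1 = 5336, not a perfect square
...
y = 24665: x² = 593·24665² - 1 = 360758799424 = 600632² ✓
Check: 600632² - 593·24665² = 360758799424 - 360758799425 = -1 ✓

x = 600632, y = 24665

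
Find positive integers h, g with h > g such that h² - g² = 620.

Factor: h² - g² = (h+g)(h-g) = 620.
We need two factors of 620 with the same parity.
Use h+g = 310 and h-g = 2 (product 310·2 = 620).
Adding: 2h = 312, so h = 156.
Subtracting: 2g = 308, so g = 154.
Check: 156² - 154² = 24336 - 23716 = 620 ✓

h = 156, g = 154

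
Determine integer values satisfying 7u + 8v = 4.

Step 1: Check solvability.
gcd(7, 8) = 1
Since 1 divides 4, solutions exist.

Step 2: Apply extended Euclidean algorithm to find gcd.
We find integers such that 7*x0 + 8*y0 = 1

Step 3: Scale the particular solution.
Multiply by 4/1 = 4:
u = -4, v = 4

Step 4: Verify.
7*(-4) + 8*(4) = 4 = 4 ✓

u = -4, v = 4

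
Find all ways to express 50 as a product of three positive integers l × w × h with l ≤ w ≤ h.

Iterate l from 1 to ⌊50^(1/3)⌋. For each l dividing 50, iterate w ≥ l with w dividing 50/l, and set h = 50/(l·w).
Triples found (4): (1×1×50), (1×2×25), (1×5×10), (2×5×5)

(1×1×50), (1×2×25), (1×5×10), (2×5×5)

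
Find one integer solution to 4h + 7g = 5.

Step 1: Check solvability.
gcd(4, 7) = 1
Since 1 divides 5, solutions exist.

Step 2: Apply extended Euclidean algorithm to find gcd.
We find integers such that 4*x0 + 7*y0 = 1

Step 3: Scale the particular solution.
Multiply by 5/1 = 5:
h = 10, g = -5

Step 4: Verify.
4*(10) + 7*(-5) = 5 = 5 ✓

h = 10, g = -5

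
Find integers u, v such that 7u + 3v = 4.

Step 1: Check solvability.
gcd(7, 3) = 1
Since 1 divides 4, solutions exist.

Step 2: Apply extended Euclidean algorithm to find gcd.
We find integers such that 7*x0 + 3*y0 = 1

Step 3: Scale the particular solution.
Multiply by 4/1 = 4:
u = 4, v = -8

Step 4: Verify.
7*(4) + 3*(-8) = 4 = 4 ✓

u = 4, v = -8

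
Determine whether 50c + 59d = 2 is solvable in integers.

Step 1: Compute gcd(50, 59).
gcd(50, 59) = 1

Step 2: Check divisibility.
Does 1 divide 2? 2 = 1 x 2, so yes.

By the theorem on linear Diophantine equations, 50c + 59d = 2 has integer solutions if and only if gcd(50, 59) divides 2. Since 1 | 2, solutions exist.

Yes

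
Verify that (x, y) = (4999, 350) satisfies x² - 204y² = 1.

Compute x² = 4999² = 24990001
Compute 204y² = 204·350² = 204·122500 = 24990000
x² - 204y² = 24990001 - 24990000 = 1
Since this equals 1, (4999, 350) is a solution.

Yes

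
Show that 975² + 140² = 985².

Compute a² + b² = 975² + 140² = 950625 + 19600 = 970225
Compute c² = 985² = 970225
Since 970225 = 970225, confirmed.

Yes, it is a Pythagorean triple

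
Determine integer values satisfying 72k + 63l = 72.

Step 1: Check solvability.
gcd(72, 63) = 9
Since 9 divides 72, solutions exist.

Step 2: Apply extended Euclidean algorithm to find gcd.
We find integers such that 72*x0 + 63*y0 = 9

Step 3: Scale the particular solution.
Multiply by 72/9 = 8:
k = 8, l = -8

Step 4: Verify.
72*(8) + 63*(-8) = 72 = 72 ✓

k = 8, l = -8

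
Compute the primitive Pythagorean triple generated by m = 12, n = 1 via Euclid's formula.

a = m² - n² = 144 - 1 = 143
b = 2mn = 2·12·1 = 24
c = m² + n² = 144 + 1 = 145
Verify: 143² + 24² = 20449 + 576 = 21025 = 145² ✓

(143, 24, 145)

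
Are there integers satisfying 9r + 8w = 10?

Step 1: Compute gcd(9, 8).
gcd(9, 8) = 1

Step 2: Check divisibility.
Does 1 divide 10? 10 = 1 x 10, so yes.

By the theorem on linear Diophantine equations, 9r + 8w = 10 has integer solutions if and only if gcd(9, 8) divides 10. Since 1 | 10, solutions exist.

Yes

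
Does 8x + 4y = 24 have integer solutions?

Step 1: Compute gcd(8, 4).
gcd(8, 4) = 4

Step 2: Check divisibility.
Does 4 divide 24? 24 = 4 x 6, so yes.

By the theorem on linear Diophantine equations, 8x + 4y = 24 has integer solutions if and only if gcd(8, 4) divides 24. Since 4 | 24, solutions exist.

Yes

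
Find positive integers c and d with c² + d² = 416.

We need to find integers c, d > 0 such that c² + d² = 416.
Trying c = 4: d² = 416 - 4² = 416 - 16 = 400
d = 20
Check: 4² + 20² = 16 + 400 = 416 ✓

416 = 4² + 20²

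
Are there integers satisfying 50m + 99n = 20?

Step 1: Compute gcd(50, 99).
gcd(50, 99) = 1

Step 2: Check divisibility.
Does 1 divide 20? 20 = 1 x 20, so yes.

By the theorem on linear Diophantine equations, 50m + 99n = 20 has integer solutions if and only if gcd(50, 99) divides 20. Since 1 | 20, solutions exist.

Yes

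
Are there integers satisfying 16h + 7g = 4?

Step 1: Compute gcd(16, 7).
gcd(16, 7) = 1

Step 2: Check divisibility.
Does 1 divide 4? 4 = 1 x 4, so yes.

By the theorem on linear Diophantine equations, 16h + 7g = 4 has integer solutions if and only if gcd(16, 7) divides 4. Since 1 | 4, solutions exist.

Yes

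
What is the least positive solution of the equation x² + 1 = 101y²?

We need x² = 101y² - 1. Try successive y:
y = 1: x² = 101·1² - 1 = 100 = 10² ✓
Check: 10² - 101·1² = 100 - 101 = -1 ✓

x = 10, y = 1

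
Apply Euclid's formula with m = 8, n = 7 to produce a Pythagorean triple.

a = m² - n² = 8² - 7² = 64 - 49 = 15
b = 2mn = 2·8·7 = 112
c = m² + n² = 64 + 49 = 113
Verify: 15² + 112² = 225 + 12544 = 12769 = 113² ✓

(15, 112, 113)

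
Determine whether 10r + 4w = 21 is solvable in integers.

Step 1: Compute gcd(10, 4).
gcd(10, 4) = 2

Step 2: Check divisibility.
Does 2 divide 21? 21 = 2 x 10 + 1, so no.

By the theorem on linear Diophantine equations, 10r + 4w = 21 has integer solutions if and only if gcd(10, 4) divides 21. Since 2 does not divide 21, no solutions exist.

No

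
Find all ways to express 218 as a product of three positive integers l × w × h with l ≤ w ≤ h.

Iterate l from 1 to ⌊218^(1/3)⌋. For each l dividing 218, iterate w ≥ l with w dividing 218/l, and set h = 218/(l·w).
Triples found (2): (1×1×218), (1×2×109)

(1×1×218), (1×2×109)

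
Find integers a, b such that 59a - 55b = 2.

Step 1: Check solvability.
gcd(59, 55) = 1
Since 1 divides 2, solutions exist.

Step 2: Apply extended Euclidean algorithm to find gcd.
We find integers such that 59*x0 + 55*y0 = 1

Step 3: Scale the particular solution.
Multiply by 2/1 = 2:
a = 28, b = 30

Step 4: Verify.
59*(28) - 55*(30) = 2 = 2 ✓

a = 28, b = 30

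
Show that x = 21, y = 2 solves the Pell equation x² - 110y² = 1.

Compute x² = 21² = 441
Compute 110y² = 110·2² = 110·4 = 440
x² - 110y² = 441 - 440 = 1
Since this equals 1, (21, 2) is a solution.

Yes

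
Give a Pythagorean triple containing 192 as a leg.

We need the other leg and hypotenuse such that 192² + x² = c².
Take x = 1144, c = 1160: 192² + 1144² = 36864 + 1308736 = 1345600 = 1160² ✓
Triple: (1144, 192, 1160)

(1144, 192, 1160)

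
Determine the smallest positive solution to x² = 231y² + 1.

We seek the smallest positive integers (x, y) with x² - 231y² = 1, i.e., x² = 231y² + 1.
Try successive y values:
y = 1: x² = 231·1² + 1 = 232, not a perfect square
y = 2: x² = 231·2² + 1 = 925, not a perfect square
y = 3: x² = 231·3² + 1 = 2080, not a perfect square
... continuing the search (or via continued fractions) ...
y = 5: x² = 231·5² + 1 = 5776, x = 76 ✓

Verify: 76² - 231·5² = 5776 - 5775 = 1 ✓

x = 76, y = 5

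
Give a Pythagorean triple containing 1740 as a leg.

We need the other leg and hypotenuse such that 1740² + x² = c².
Take x = 59, c = 1741: 1740² + 59² = 3027600 + 3481 = 3031081 = 1741² ✓
Triple: (59, 1740, 1741)

(59, 1740, 1741)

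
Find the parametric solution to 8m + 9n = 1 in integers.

Step 1: Compute gcd(8, 9) = 1.
Since 1 divides 1, solutions exist.

Step 2: Find a particular solution using extended Euclidean algorithm.
We get m₀ = -1, n₀ = 1.
Check: 8*-1 + 9*1 = 1 = 1 ✓

Step 3: Write the general solution.
m = -1 + (9/1)t = -1 + 9t
n = 1 - (8/1)t = 1 - 8t
for any integer t.

m = -1 + 9t, n = 1 - 8t for integer t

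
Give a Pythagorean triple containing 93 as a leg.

We need the other leg and hypotenuse such that 93² + x² = c².
Take x = 476, c = 485: 93² + 476² = 8649 + 226576 = 235225 = 485² ✓
Triple: (93, 476, 485)

(93, 476, 485)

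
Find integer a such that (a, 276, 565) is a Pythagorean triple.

a² = c² - b² = 565² - 276² = 319225 - 76176 = 243049
a = sqrt(243049) = 493

493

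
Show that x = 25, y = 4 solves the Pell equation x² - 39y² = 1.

Compute x² = 25² = 625
Compute 39y² = 39·4² = 39·16 = 624
x² - 39y² = 625 - 624 = 1
Since this equals 1, (25, 4) is a solution.

Yes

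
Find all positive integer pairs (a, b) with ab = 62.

The positive divisors of 62 are: 1, 2, 31, 62.
Each divisor d gives the pair (d, 62/d):
(1, 62), (2, 31), (31, 2), (62, 1)

(1, 62), (2, 31), (31, 2), (62, 1)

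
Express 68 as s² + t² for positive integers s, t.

We need to find integers s, t > 0 such that s² + t² = 68.
Trying s = 2: t² = 68 - 2² = 68 - 4 = 64
t = 8
Check: 2² + 8² = 4 + 64 = 68 ✓

68 = 2² + 8²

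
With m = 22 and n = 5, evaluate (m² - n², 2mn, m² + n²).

a = m² - n² = 484 - 25 = 459
b = 2mn = 2·22·5 = 220
c = m² + n² = 484 + 25 = 509
Verify: 459² + 220² = 210681 + 48400 = 259081 = 509² ✓

(459, 220, 509)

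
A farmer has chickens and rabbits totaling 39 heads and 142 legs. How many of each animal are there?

Let c = chickens, r = rabbits.
Heads: c + r = 39
Legs: 2c + 4r = 142
From the first equation, c = 39 - r. Substitute:
2(39 - r) + 4r = 142
78 + 2r = 142
r = (142 - 78)/2 = 32
c = 39 - 32 = 7

Chickens: 7, Rabbits: 32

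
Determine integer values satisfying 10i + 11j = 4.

Step 1: Check solvability.
gcd(10, 11) = 1
Since 1 divides 4, solutions exist.

Step 2: Apply extended Euclidean algorithm to find gcd.
We find integers such that 10*x0 + 11*y0 = 1

Step 3: Scale the particular solution.
Multiply by 4/1 = 4:
i = -4, j = 4

Step 4: Verify.
10*(-4) + 11*(4) = 4 = 4 ✓

i = -4, j = 4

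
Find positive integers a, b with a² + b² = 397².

We need a² + b² = 397² = 157609.
Trying: 325² + 228² = 105625 + 51984 = 157609 ✓

(325, 228, 397)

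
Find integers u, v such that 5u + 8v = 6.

Step 1: Check solvability.
gcd(5, 8) = 1
Since 1 divides 6, solutions exist.

Step 2: Apply extended Euclidean algorithm to find gcd.
We find integers such that 5*x0 + 8*y0 = 1

Step 3: Scale the particular solution.
Multiply by 6/1 = 6:
u = -18, v = 12

Step 4: Verify.
5*(-18) + 8*(12) = 6 = 6 ✓

u = -18, v = 12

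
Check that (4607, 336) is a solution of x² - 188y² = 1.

Compute x² = 4607² = 21224449
Compute 188y² = 188·336² = 188·112896 = 21224448
x² - 188y² = 21224449 - 21224448 = 1
Since this equals 1, (4607, 336) is a solution.

Yes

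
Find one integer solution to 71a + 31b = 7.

Step 1: Check solvability.
gcd(71, 31) = 1
Since 1 divides 7, solutions exist.

Step 2: Apply extended Euclidean algorithm to find gcd.
We find integers such that 71*x0 + 31*y0 = 1

Step 3: Scale the particular solution.
Multiply by 7/1 = 7:
a = 49, b = -112

Step 4: Verify.
71*(49) + 31*(-112) = 7 = 7 ✓

a = 49, b = -112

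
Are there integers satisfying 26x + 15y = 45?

Step 1: Compute gcd(26, 15).
gcd(26, 15) = 1

Step 2: Check divisibility.
Does 1 divide 45? 45 = 1 x 45, so yes.

By the theorem on linear Diophantine equations, 26x + 15y = 45 has integer solutions if and only if gcd(26, 15) divides 45. Since 1 | 45, solutions exist.

Yes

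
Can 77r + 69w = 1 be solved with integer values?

Step 1: Compute gcd(77, 69).
gcd(77, 69) = 1

Step 2: Check divisibility.
Does 1 divide 1? 1 = 1 x 1, so yes.

By the theorem on linear Diophantine equations, 77r + 69w = 1 has integer solutions if and only if gcd(77, 69) divides 1. Since 1 | 1, solutions exist.

Yes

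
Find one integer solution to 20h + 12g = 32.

Step 1: Check solvability.
gcd(20, 12) = 4
Since 4 divides 32, solutions exist.

Step 2: Apply extended Euclidean algorithm to find gcd.
We find integers such that 20*x0 + 12*y0 = 4

Step 3: Scale the particular solution.
Multiply by 32/4 = 8:
h = -8, g = 16

Step 4: Verify.
20*(-8) + 12*(16) = 32 = 32 ✓

h = -8, g = 16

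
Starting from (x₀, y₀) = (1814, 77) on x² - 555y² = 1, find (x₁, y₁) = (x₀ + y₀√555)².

Solutions to x² - Dy² = 1 are generated by powers of (x₀ + y₀√D).
The next solution satisfies x₁ + y₁√555 = (x₀ + y₀√555)², giving:
x₁ = x₀² + 555y₀² = 1814² + 555·77² = 3290596 + 3290595 = 6581191
y₁ = 2x₀y₀ = 2·1814·77 = 279356

Verify: 6581191² - 555·279356² = 43312074978481 - 43312074978480 = 1 ✓

x = 6581191, y = 279356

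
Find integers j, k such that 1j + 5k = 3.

Step 1: Check solvability.
gcd(1, 5) = 1
Since 1 divides 3, solutions exist.

Step 2: Apply extended Euclidean algorithm to find gcd.
We find integers such that 1*x0 + 5*y0 = 1

Step 3: Scale the particular solution.
Multiply by 3/1 = 3:
j = 3, k = 0

Step 4: Verify.
1*(3) + 5*(0) = 3 = 3 ✓

j = 3, k = 0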